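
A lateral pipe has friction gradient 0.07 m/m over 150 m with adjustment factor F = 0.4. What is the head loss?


hf = J * L * F = 0.07 * 150 * 0.4 = 4.2000 m

4.2000 m


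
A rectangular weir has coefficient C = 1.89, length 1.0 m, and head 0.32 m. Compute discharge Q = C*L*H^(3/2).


Q = C * L * H^(3/2) = 1.89 * 1.0 * 0.32^1.5 = 1.89 * 1.0 * 0.181019

0.3421 m^3/s


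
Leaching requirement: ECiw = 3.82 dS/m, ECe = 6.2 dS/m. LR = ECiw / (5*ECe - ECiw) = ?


LR = ECiw / (5*ECe - ECiw)
LR = 3.82 / (5*6.2 - 3.82)
LR = 3.82 / 27.1800

0.1405


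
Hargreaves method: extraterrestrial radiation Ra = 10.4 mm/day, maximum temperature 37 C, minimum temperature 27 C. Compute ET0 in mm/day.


Tmean = (Tmax + Tmin)/2 = (37 + 27)/2 = 32.0
ET0 = 0.0023 * 10.4 * (32.0 + 17.8) * sqrt(37 - 27)
ET0 = 0.0023 * 10.4 * 49.8 * 3.162278

3.7670 mm/day


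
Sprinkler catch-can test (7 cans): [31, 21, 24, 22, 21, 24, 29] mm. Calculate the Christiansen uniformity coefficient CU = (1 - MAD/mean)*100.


mean = 24.571429 mm
MAD = 3.102041 mm
CU = (1 - 3.102041/24.571429)*100

87.3754 %


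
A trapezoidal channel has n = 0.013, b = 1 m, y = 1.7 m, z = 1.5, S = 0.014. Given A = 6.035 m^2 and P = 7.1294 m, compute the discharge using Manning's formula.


R = A/P = 6.035/7.1294 = 0.846495
Q = (1/0.013) * 6.035 * 0.846495^(2/3) * 0.014^0.5

49.1527 m^3/s


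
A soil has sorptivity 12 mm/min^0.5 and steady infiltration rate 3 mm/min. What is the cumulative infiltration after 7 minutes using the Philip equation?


F = S*sqrt(t) + A*t
F = 12*sqrt(7) + 3*7
F = 12*2.645751 + 21

52.7490 mm


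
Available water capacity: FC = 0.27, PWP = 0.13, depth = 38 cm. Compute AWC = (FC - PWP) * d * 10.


AWC = (FC - PWP) * d * 10
AWC = (0.27 - 0.13) * 38 * 10
AWC = 0.1400 * 38 * 10

53.2000 mm


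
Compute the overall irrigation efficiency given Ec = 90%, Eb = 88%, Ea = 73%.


Ec = 0.9, Eb = 0.88, Ea = 0.73
E = 0.9 * 0.88 * 0.73 * 100 = 57.8160%

57.8160 %


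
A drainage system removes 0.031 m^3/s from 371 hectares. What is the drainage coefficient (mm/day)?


DC = Q * 86400 / (A * 10000) * 1000
DC = 0.031 * 86400 / (371 * 10000) * 1000
DC = 2678400.0000 / 3710000

0.7219 mm/day


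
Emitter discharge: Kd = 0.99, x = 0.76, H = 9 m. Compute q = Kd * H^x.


q = Kd * H^x = 0.99 * 9^0.76 = 0.99 * 5.311587

5.2585 L/h


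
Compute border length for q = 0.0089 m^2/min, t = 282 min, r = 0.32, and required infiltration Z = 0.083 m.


L = q*t/((1+r)*Z)
L = 0.0089*282/((1+0.32)*0.083)
L = 2.5098/0.10956

22.9080 m


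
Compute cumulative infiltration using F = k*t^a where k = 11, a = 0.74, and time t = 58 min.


F = k * t^a = 11 * 58^0.74
F = 11 * 20.180723

221.9880 mm


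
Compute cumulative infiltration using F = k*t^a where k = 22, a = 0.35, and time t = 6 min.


F = k * t^a = 22 * 6^0.35
F = 22 * 1.872203

41.1885 mm


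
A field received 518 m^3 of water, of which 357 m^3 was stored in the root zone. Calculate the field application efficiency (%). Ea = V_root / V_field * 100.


Ea = V_root / V_field * 100 = 357 / 518 * 100 = 68.9189%

68.9189 %


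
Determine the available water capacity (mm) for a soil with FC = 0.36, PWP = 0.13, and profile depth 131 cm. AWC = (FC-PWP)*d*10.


AWC = (FC - PWP) * d * 10
AWC = (0.36 - 0.13) * 131 * 10
AWC = 0.2300 * 131 * 10

301.3000 mm


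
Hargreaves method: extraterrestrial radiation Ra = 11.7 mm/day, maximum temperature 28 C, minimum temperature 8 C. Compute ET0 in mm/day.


Tmean = (Tmax + Tmin)/2 = (28 + 8)/2 = 18.0
ET0 = 0.0023 * 11.7 * (18.0 + 17.8) * sqrt(28 - 8)
ET0 = 0.0023 * 11.7 * 35.8 * 4.472136

4.3084 mm/day


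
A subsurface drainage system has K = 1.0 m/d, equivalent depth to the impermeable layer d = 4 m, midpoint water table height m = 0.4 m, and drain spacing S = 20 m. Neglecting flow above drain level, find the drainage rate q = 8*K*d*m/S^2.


q = 8*K*d*m/S^2
q = 8*1.0*4*0.4/20^2
q = 12.8000 / 400

0.0320 m/d


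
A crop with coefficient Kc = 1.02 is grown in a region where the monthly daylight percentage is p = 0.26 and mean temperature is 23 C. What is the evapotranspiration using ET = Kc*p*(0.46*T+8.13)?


ET = Kc * p * (0.46*T + 8.13)
ET = 1.02 * 0.26 * (0.46*23 + 8.13)
ET = 1.02 * 0.26 * 18.7100

4.9619 mm/day


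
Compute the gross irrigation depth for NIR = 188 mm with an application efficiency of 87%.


Ea = 87% = 0.87
GID = NIR / Ea = 188 / 0.87 = 216.0920 mm

216.0920 mm


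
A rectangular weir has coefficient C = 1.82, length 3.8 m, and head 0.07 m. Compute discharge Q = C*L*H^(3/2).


Q = C * L * H^(3/2) = 1.82 * 3.8 * 0.07^1.5 = 1.82 * 3.8 * 0.018520

0.1281 m^3/s


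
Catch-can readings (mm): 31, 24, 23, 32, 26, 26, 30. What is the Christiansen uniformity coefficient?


mean = 27.428571 mm
MAD = 3.061224 mm
CU = (1 - 3.061224/27.428571)*100

88.8393 %


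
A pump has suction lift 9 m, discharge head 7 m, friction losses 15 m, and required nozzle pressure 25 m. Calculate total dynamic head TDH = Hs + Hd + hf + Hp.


TDH = Hs + Hd + hf + Hp = 9 + 7 + 15 + 25 = 56

56 m


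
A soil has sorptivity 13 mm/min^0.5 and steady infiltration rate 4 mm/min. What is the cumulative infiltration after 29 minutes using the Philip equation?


F = S*sqrt(t) + A*t
F = 13*sqrt(29) + 4*29
F = 13*5.385165 + 116

186.0071 mm


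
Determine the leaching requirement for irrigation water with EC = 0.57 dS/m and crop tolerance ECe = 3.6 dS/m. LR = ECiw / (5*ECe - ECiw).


LR = ECiw / (5*ECe - ECiw)
LR = 0.57 / (5*3.6 - 0.57)
LR = 0.57 / 17.4300

0.0327


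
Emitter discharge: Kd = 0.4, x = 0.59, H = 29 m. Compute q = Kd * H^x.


q = Kd * H^x = 0.4 * 29^0.59 = 0.4 * 7.291465

2.9166 L/h


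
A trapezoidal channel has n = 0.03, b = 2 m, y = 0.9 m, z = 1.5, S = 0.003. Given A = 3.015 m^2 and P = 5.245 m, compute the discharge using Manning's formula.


R = A/P = 3.015/5.245 = 0.574833
Q = (1/0.03) * 3.015 * 0.574833^(2/3) * 0.003^0.5

3.8056 m^3/s


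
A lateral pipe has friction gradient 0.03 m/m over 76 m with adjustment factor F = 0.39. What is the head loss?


hf = J * L * F = 0.03 * 76 * 0.39 = 0.8892 m

0.8892 m


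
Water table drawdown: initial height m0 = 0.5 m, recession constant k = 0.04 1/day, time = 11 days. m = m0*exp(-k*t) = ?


m = m0 * exp(-k*t)
m = 0.5 * exp(-0.04 * 11)
m = 0.5 * exp(-0.4400)

0.3220 m


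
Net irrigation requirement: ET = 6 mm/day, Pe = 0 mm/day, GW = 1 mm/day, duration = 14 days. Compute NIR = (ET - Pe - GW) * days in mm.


Daily deficit = ET - Pe - GW = 6 - 0 - 1 = 5 mm/day
NIR = 5 * 14 = 70 mm

70.0000 mm


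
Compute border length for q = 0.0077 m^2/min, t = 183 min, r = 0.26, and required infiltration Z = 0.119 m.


L = q*t/((1+r)*Z)
L = 0.0077*183/((1+0.26)*0.119)
L = 1.4091/0.14994

9.3978 m


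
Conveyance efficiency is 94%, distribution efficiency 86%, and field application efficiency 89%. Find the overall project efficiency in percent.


Ec = 0.94, Eb = 0.86, Ea = 0.89
E = 0.94 * 0.86 * 0.89 * 100 = 71.9476%

71.9476 %


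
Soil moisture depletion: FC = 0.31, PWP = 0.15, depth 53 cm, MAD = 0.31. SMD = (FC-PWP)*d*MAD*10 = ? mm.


SMD = (FC - PWP) * d * MAD * 10
SMD = (0.31 - 0.15) * 53 * 0.31 * 10
SMD = 0.1600 * 53 * 0.31 * 10

26.2880 mm


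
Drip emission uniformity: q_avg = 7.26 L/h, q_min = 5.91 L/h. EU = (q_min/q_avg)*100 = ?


EU = (q_min/q_avg)*100 = (5.91/7.26)*100 = 81.4050%

81.4050 %


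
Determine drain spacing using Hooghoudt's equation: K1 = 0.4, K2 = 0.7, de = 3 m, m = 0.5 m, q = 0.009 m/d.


S^2 = 8*K2*de*m/q + 4*K1*m^2/q
S^2 = 8*0.7*3*0.5/0.009 + 4*0.4*0.5^2/0.009
S = sqrt(977.7778)

31.2694 m


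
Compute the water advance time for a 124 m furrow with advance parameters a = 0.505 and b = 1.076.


t = (L/a)^(1/b)
t = (124/0.505)^(1/1.076)
t = 245.544554^(1/1.076)

166.4603 min


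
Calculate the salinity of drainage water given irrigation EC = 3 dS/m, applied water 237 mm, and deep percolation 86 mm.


EC_dw = EC_iw * D_iw / D_dw
EC_dw = 3 * 237 / 86
EC_dw = 711 / 86

8.2674 dS/m


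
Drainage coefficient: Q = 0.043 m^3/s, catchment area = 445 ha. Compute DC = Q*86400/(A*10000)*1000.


DC = Q * 86400 / (A * 10000) * 1000
DC = 0.043 * 86400 / (445 * 10000) * 1000
DC = 3715200.0000 / 4450000

0.8349 mm/day


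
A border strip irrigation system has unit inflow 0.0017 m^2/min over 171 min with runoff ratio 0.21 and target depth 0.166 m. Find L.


L = q*t/((1+r)*Z)
L = 0.0017*171/((1+0.21)*0.166)
L = 0.2907/0.20086

1.4473 m


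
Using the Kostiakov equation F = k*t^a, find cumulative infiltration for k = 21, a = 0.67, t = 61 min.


F = k * t^a = 21 * 61^0.67
F = 21 * 15.709812

329.9061 mm


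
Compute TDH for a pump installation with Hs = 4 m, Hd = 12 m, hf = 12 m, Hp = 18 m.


TDH = Hs + Hd + hf + Hp = 4 + 12 + 12 + 18 = 46

46 m


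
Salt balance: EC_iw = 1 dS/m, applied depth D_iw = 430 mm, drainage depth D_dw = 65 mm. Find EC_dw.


EC_dw = EC_iw * D_iw / D_dw
EC_dw = 1 * 430 / 65
EC_dw = 430 / 65

6.6154 dS/m


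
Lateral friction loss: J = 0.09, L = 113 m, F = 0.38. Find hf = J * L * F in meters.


hf = J * L * F = 0.09 * 113 * 0.38 = 3.8646 m

3.8646 m


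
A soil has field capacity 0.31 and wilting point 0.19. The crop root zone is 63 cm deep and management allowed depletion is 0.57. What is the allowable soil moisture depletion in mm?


SMD = (FC - PWP) * d * MAD * 10
SMD = (0.31 - 0.19) * 63 * 0.57 * 10
SMD = 0.1200 * 63 * 0.57 * 10

43.0920 mm


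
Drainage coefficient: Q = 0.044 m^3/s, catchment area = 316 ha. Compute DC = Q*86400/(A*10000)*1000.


DC = Q * 86400 / (A * 10000) * 1000
DC = 0.044 * 86400 / (316 * 10000) * 1000
DC = 3801600.0000 / 3160000

1.2030 mm/day


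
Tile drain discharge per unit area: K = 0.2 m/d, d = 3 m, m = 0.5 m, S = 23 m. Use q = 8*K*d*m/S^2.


q = 8*K*d*m/S^2
q = 8*0.2*3*0.5/23^2
q = 2.4000 / 529

0.0045 m/d


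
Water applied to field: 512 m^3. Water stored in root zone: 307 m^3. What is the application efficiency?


Ea = V_root / V_field * 100 = 307 / 512 * 100 = 59.9609%

59.9609 %


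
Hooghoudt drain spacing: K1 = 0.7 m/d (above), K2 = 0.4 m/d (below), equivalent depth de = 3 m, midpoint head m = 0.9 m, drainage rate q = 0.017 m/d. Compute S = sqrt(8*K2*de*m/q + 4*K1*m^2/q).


S^2 = 8*K2*de*m/q + 4*K1*m^2/q
S^2 = 8*0.4*3*0.9/0.017 + 4*0.7*0.9^2/0.017
S = sqrt(641.6471)

25.3308 m


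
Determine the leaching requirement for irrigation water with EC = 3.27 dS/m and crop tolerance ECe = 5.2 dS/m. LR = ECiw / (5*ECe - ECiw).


LR = ECiw / (5*ECe - ECiw)
LR = 3.27 / (5*5.2 - 3.27)
LR = 3.27 / 22.7300

0.1439


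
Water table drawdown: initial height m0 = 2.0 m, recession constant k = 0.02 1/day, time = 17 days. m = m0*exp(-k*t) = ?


m = m0 * exp(-k*t)
m = 2.0 * exp(-0.02 * 17)
m = 2.0 * exp(-0.3400)

1.4235 m


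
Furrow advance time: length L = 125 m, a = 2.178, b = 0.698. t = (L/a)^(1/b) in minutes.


t = (L/a)^(1/b)
t = (125/2.178)^(1/0.698)
t = 57.392103^(1/0.698)

331.0133 min


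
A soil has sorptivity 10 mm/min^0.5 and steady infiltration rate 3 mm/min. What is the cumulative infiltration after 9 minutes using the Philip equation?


F = S*sqrt(t) + A*t
F = 10*sqrt(9) + 3*9
F = 10*3.000000 + 27

57.0000 mm


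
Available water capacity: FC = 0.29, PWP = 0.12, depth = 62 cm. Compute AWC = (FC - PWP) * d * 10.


AWC = (FC - PWP) * d * 10
AWC = (0.29 - 0.12) * 62 * 10
AWC = 0.1700 * 62 * 10

105.4000 mm


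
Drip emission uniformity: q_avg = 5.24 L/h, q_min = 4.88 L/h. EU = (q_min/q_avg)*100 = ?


EU = (q_min/q_avg)*100 = (4.88/5.24)*100 = 93.1298%

93.1298 %


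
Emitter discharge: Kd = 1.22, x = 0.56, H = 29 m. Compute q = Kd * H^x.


q = Kd * H^x = 1.22 * 29^0.56 = 1.22 * 6.590872

8.0409 L/h


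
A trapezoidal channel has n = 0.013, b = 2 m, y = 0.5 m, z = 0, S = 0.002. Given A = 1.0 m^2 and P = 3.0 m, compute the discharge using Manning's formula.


R = A/P = 1.0/3.0 = 0.333333
Q = (1/0.013) * 1.0 * 0.333333^(2/3) * 0.002^0.5

1.6538 m^3/s


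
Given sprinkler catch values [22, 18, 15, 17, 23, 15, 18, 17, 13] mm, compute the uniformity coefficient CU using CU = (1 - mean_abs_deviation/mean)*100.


mean = 17.555556 mm
MAD = 2.395062 mm
CU = (1 - 2.395062/17.555556)*100

86.3572 %


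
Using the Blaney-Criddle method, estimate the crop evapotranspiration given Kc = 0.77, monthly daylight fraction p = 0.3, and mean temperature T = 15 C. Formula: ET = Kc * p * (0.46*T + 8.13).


ET = Kc * p * (0.46*T + 8.13)
ET = 0.77 * 0.3 * (0.46*15 + 8.13)
ET = 0.77 * 0.3 * 15.0300

3.4719 mm/day


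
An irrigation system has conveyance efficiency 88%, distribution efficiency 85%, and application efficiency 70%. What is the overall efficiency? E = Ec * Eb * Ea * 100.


Ec = 0.88, Eb = 0.85, Ea = 0.7
E = 0.88 * 0.85 * 0.7 * 100 = 52.3600%

52.3600 %


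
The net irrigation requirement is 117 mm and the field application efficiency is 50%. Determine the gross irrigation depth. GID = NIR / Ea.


Ea = 50% = 0.5
GID = NIR / Ea = 117 / 0.5 = 234.0000 mm

234.0000 mm


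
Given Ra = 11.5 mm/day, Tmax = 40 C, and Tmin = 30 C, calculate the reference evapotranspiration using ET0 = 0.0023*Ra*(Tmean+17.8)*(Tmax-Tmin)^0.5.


Tmean = (Tmax + Tmin)/2 = (40 + 30)/2 = 35.0
ET0 = 0.0023 * 11.5 * (35.0 + 17.8) * sqrt(40 - 30)
ET0 = 0.0023 * 11.5 * 52.8 * 3.162278

4.4163 mm/day


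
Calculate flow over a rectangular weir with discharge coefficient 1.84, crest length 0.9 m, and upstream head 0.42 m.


Q = C * L * H^(3/2) = 1.84 * 0.9 * 0.42^1.5 = 1.84 * 0.9 * 0.272191

0.4507 m^3/s


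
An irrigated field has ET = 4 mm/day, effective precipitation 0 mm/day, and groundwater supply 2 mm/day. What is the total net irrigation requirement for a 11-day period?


Daily deficit = ET - Pe - GW = 4 - 0 - 2 = 2 mm/day
NIR = 2 * 11 = 22 mm

22.0000 mm


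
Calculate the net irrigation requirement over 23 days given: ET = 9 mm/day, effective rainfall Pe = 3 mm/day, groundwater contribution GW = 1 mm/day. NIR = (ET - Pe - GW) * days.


Daily deficit = ET - Pe - GW = 9 - 3 - 1 = 5 mm/day
NIR = 5 * 23 = 115 mm

115.0000 mm


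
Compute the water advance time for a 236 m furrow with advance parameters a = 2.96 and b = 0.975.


t = (L/a)^(1/b)
t = (236/2.96)^(1/0.975)
t = 79.729730^(1/0.975)

89.2031 min


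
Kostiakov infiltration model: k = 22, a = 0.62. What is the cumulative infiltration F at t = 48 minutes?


F = k * t^a = 22 * 48^0.62
F = 22 * 11.024771

242.5450 mm


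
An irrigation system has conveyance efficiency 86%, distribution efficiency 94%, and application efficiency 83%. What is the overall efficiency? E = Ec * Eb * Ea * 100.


Ec = 0.86, Eb = 0.94, Ea = 0.83
E = 0.86 * 0.94 * 0.83 * 100 = 67.0972%

67.0972 %


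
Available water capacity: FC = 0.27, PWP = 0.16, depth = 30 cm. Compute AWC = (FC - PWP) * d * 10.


AWC = (FC - PWP) * d * 10
AWC = (0.27 - 0.16) * 30 * 10
AWC = 0.1100 * 30 * 10

33.0000 mm


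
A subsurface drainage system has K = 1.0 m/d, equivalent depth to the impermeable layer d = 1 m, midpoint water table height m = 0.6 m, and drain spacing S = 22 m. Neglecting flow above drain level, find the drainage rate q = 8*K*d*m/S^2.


q = 8*K*d*m/S^2
q = 8*1.0*1*0.6/22^2
q = 4.8000 / 484

0.0099 m/d


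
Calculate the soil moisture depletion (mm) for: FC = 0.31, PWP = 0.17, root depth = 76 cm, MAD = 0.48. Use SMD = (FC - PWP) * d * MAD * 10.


SMD = (FC - PWP) * d * MAD * 10
SMD = (0.31 - 0.17) * 76 * 0.48 * 10
SMD = 0.1400 * 76 * 0.48 * 10

51.0720 mm


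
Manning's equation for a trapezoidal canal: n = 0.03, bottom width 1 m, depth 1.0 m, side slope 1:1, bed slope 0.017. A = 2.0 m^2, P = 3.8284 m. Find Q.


R = A/P = 2.0/3.8284 = 0.522411
Q = (1/0.03) * 2.0 * 0.522411^(2/3) * 0.017^0.5

5.6382 m^3/s


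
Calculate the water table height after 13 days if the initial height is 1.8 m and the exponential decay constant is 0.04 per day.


m = m0 * exp(-k*t)
m = 1.8 * exp(-0.04 * 13)
m = 1.8 * exp(-0.5200)

1.0701 m


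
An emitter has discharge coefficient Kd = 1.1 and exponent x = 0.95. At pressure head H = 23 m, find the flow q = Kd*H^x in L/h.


q = Kd * H^x = 1.1 * 23^0.95 = 1.1 * 19.662623

21.6289 L/h


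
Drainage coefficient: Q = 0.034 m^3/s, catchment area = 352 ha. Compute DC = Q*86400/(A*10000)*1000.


DC = Q * 86400 / (A * 10000) * 1000
DC = 0.034 * 86400 / (352 * 10000) * 1000
DC = 2937600.0000 / 3520000

0.8345 mm/day


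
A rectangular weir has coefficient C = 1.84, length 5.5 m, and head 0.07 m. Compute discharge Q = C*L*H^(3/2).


Q = C * L * H^(3/2) = 1.84 * 5.5 * 0.07^1.5 = 1.84 * 5.5 * 0.018520

0.1874 m^3/s


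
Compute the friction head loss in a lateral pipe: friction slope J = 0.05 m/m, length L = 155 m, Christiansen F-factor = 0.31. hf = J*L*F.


hf = J * L * F = 0.05 * 155 * 0.31 = 2.4025 m

2.4025 m


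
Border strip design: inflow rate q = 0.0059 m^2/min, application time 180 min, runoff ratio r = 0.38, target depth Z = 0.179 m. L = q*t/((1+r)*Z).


L = q*t/((1+r)*Z)
L = 0.0059*180/((1+0.38)*0.179)
L = 1.062/0.24702

4.2992 m


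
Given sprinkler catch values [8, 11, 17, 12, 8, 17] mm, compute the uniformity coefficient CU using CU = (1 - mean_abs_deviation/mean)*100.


mean = 12.166667 mm
MAD = 3.222222 mm
CU = (1 - 3.222222/12.166667)*100

73.5160 %


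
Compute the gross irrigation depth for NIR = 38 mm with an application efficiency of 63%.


Ea = 63% = 0.63
GID = NIR / Ea = 38 / 0.63 = 60.3175 mm

60.3175 mm


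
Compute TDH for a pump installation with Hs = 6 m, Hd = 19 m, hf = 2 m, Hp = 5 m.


TDH = Hs + Hd + hf + Hp = 6 + 19 + 2 + 5 = 32

32 m


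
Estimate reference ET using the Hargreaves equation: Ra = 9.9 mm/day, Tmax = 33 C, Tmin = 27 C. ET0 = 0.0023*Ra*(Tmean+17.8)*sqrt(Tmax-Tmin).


Tmean = (Tmax + Tmin)/2 = (33 + 27)/2 = 30.0
ET0 = 0.0023 * 9.9 * (30.0 + 17.8) * sqrt(33 - 27)
ET0 = 0.0023 * 9.9 * 47.8 * 2.449490

2.6660 mm/day


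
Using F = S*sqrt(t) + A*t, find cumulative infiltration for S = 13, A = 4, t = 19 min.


F = S*sqrt(t) + A*t
F = 13*sqrt(19) + 4*19
F = 13*4.358899 + 76

132.6657 mm


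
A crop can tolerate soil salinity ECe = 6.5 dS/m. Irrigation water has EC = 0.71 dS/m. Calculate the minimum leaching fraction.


LR = ECiw / (5*ECe - ECiw)
LR = 0.71 / (5*6.5 - 0.71)
LR = 0.71 / 31.7900

0.0223


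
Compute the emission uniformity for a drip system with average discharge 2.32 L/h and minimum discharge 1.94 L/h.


EU = (q_min/q_avg)*100 = (1.94/2.32)*100 = 83.6207%

83.6207 %


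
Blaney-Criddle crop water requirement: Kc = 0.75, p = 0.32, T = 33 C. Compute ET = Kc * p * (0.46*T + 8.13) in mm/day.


ET = Kc * p * (0.46*T + 8.13)
ET = 0.75 * 0.32 * (0.46*33 + 8.13)
ET = 0.75 * 0.32 * 23.3100

5.5944 mm/day


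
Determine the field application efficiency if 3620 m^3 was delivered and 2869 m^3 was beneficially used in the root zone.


Ea = V_root / V_field * 100 = 2869 / 3620 * 100 = 79.2541%

79.2541 %


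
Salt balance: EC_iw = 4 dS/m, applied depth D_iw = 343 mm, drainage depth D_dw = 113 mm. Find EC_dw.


EC_dw = EC_iw * D_iw / D_dw
EC_dw = 4 * 343 / 113
EC_dw = 1372 / 113

12.1416 dS/m


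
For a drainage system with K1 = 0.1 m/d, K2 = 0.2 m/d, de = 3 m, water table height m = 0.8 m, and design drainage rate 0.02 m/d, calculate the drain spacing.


S^2 = 8*K2*de*m/q + 4*K1*m^2/q
S^2 = 8*0.2*3*0.8/0.02 + 4*0.1*0.8^2/0.02
S = sqrt(204.8000)

14.3108 m


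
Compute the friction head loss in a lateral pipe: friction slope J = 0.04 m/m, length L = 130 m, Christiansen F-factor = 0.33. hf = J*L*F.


hf = J * L * F = 0.04 * 130 * 0.33 = 1.7160 m

1.7160 m


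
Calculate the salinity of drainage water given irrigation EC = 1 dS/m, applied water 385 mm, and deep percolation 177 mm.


EC_dw = EC_iw * D_iw / D_dw
EC_dw = 1 * 385 / 177
EC_dw = 385 / 177

2.1751 dS/m


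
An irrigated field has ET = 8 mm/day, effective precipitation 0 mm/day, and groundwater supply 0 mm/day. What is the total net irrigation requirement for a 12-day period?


Daily deficit = ET - Pe - GW = 8 - 0 - 0 = 8 mm/day
NIR = 8 * 12 = 96 mm

96.0000 mm


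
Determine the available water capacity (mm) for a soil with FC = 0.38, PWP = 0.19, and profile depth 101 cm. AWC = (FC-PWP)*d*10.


AWC = (FC - PWP) * d * 10
AWC = (0.38 - 0.19) * 101 * 10
AWC = 0.1900 * 101 * 10

191.9000 mm


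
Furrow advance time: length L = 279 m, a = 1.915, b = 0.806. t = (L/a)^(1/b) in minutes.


t = (L/a)^(1/b)
t = (279/1.915)^(1/0.806)
t = 145.691906^(1/0.806)

483.2402 min


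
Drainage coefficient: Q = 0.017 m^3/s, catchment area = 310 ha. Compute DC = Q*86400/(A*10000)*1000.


DC = Q * 86400 / (A * 10000) * 1000
DC = 0.017 * 86400 / (310 * 10000) * 1000
DC = 1468800.0000 / 3100000

0.4738 mm/day


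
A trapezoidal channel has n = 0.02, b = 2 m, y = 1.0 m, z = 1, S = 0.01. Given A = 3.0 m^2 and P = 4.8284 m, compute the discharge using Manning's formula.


R = A/P = 3.0/4.8284 = 0.621324
Q = (1/0.02) * 3.0 * 0.621324^(2/3) * 0.01^0.5

10.9220 m^3/s


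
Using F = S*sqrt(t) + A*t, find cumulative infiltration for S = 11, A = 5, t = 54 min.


F = S*sqrt(t) + A*t
F = 11*sqrt(54) + 5*54
F = 11*7.348469 + 270

350.8332 mm


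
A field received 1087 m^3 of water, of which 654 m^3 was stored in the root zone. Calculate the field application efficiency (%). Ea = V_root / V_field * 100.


Ea = V_root / V_field * 100 = 654 / 1087 * 100 = 60.1656%

60.1656 %


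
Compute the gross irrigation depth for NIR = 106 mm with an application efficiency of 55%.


Ea = 55% = 0.55
GID = NIR / Ea = 106 / 0.55 = 192.7273 mm

192.7273 mm


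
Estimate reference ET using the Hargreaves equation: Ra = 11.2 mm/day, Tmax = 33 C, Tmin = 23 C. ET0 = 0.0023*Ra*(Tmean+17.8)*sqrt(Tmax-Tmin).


Tmean = (Tmax + Tmin)/2 = (33 + 23)/2 = 28.0
ET0 = 0.0023 * 11.2 * (28.0 + 17.8) * sqrt(33 - 23)
ET0 = 0.0023 * 11.2 * 45.8 * 3.162278

3.7309 mm/day


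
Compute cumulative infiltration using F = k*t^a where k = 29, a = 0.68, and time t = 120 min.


F = k * t^a = 29 * 120^0.68
F = 29 * 25.932432

752.0405 mm


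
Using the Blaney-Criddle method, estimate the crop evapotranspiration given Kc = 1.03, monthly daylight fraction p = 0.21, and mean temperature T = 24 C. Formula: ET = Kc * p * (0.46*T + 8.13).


ET = Kc * p * (0.46*T + 8.13)
ET = 1.03 * 0.21 * (0.46*24 + 8.13)
ET = 1.03 * 0.21 * 19.1700

4.1465 mm/day


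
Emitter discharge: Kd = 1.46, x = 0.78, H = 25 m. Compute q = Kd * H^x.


q = Kd * H^x = 1.46 * 25^0.78 = 1.46 * 12.313832

17.9782 L/h


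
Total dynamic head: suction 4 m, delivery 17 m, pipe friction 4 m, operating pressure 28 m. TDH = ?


TDH = Hs + Hd + hf + Hp = 4 + 17 + 4 + 28 = 53

53 m


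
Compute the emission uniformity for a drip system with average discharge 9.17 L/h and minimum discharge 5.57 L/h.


EU = (q_min/q_avg)*100 = (5.57/9.17)*100 = 60.7415%

60.7415 %


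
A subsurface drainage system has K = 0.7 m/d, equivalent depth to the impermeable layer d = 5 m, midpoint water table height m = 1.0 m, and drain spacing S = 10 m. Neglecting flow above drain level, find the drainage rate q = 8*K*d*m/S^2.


q = 8*K*d*m/S^2
q = 8*0.7*5*1.0/10^2
q = 28.0000 / 100

0.2800 m/d


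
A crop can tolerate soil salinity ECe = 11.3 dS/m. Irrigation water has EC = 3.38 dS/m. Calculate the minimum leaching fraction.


LR = ECiw / (5*ECe - ECiw)
LR = 3.38 / (5*11.3 - 3.38)
LR = 3.38 / 53.1200

0.0636


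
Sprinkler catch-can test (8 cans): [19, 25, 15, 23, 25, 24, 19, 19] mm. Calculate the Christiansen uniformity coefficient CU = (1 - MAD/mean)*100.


mean = 21.125000 mm
MAD = 3.125000 mm
CU = (1 - 3.125000/21.125000)*100

85.2071 %


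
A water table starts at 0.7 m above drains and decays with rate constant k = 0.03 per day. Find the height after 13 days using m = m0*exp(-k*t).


m = m0 * exp(-k*t)
m = 0.7 * exp(-0.03 * 13)
m = 0.7 * exp(-0.3900)

0.4739 m


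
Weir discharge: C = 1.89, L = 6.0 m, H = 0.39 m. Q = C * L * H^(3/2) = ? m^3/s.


Q = C * L * H^(3/2) = 1.89 * 6.0 * 0.39^1.5 = 1.89 * 6.0 * 0.243555

2.7619 m^3/s


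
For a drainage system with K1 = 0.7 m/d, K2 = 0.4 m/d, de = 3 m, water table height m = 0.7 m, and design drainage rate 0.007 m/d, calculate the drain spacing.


S^2 = 8*K2*de*m/q + 4*K1*m^2/q
S^2 = 8*0.4*3*0.7/0.007 + 4*0.7*0.7^2/0.007
S = sqrt(1156.0000)

34.0000 m


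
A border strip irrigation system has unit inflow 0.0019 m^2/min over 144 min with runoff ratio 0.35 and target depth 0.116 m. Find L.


L = q*t/((1+r)*Z)
L = 0.0019*144/((1+0.35)*0.116)
L = 0.2736/0.1566

1.7471 m


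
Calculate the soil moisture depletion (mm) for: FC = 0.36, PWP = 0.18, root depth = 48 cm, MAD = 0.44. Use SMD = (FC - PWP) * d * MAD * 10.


SMD = (FC - PWP) * d * MAD * 10
SMD = (0.36 - 0.18) * 48 * 0.44 * 10
SMD = 0.1800 * 48 * 0.44 * 10

38.0160 mm


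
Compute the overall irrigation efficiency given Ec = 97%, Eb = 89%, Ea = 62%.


Ec = 0.97, Eb = 0.89, Ea = 0.62
E = 0.97 * 0.89 * 0.62 * 100 = 53.5246%

53.5246 %


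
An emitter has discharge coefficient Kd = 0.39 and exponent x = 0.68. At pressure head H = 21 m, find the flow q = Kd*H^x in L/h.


q = Kd * H^x = 0.39 * 21^0.68 = 0.39 * 7.927005

3.0915 L/h


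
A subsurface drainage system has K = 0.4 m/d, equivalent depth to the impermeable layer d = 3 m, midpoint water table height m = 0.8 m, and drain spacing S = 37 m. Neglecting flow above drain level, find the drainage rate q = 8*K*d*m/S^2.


q = 8*K*d*m/S^2
q = 8*0.4*3*0.8/37^2
q = 7.6800 / 1369

0.0056 m/d


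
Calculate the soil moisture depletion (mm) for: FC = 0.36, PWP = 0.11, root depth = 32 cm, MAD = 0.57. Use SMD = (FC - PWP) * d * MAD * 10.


SMD = (FC - PWP) * d * MAD * 10
SMD = (0.36 - 0.11) * 32 * 0.57 * 10
SMD = 0.2500 * 32 * 0.57 * 10

45.6000 mm


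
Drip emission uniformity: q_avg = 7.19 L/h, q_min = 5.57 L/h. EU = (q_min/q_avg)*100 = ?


EU = (q_min/q_avg)*100 = (5.57/7.19)*100 = 77.4687%

77.4687 %


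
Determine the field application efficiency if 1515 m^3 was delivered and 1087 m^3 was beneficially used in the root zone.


Ea = V_root / V_field * 100 = 1087 / 1515 * 100 = 71.7492%

71.7492 %


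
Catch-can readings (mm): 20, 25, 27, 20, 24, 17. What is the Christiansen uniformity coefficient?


mean = 22.166667 mm
MAD = 3.166667 mm
CU = (1 - 3.166667/22.166667)*100

85.7143 %


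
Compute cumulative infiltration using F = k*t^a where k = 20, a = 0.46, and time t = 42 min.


F = k * t^a = 20 * 42^0.46
F = 20 * 5.580777

111.6155 mm


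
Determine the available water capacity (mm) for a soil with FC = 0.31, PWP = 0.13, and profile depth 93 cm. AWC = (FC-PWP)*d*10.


AWC = (FC - PWP) * d * 10
AWC = (0.31 - 0.13) * 93 * 10
AWC = 0.1800 * 93 * 10

167.4000 mm


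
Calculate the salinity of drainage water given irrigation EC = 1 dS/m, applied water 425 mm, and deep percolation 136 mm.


EC_dw = EC_iw * D_iw / D_dw
EC_dw = 1 * 425 / 136
EC_dw = 425 / 136

3.1250 dS/m


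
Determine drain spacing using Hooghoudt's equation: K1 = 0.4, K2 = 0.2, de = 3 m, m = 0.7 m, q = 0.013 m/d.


S^2 = 8*K2*de*m/q + 4*K1*m^2/q
S^2 = 8*0.2*3*0.7/0.013 + 4*0.4*0.7^2/0.013
S = sqrt(318.7692)

17.8541 m


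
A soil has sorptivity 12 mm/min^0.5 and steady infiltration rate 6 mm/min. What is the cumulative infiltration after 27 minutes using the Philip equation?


F = S*sqrt(t) + A*t
F = 12*sqrt(27) + 6*27
F = 12*5.196152 + 162

224.3538 mm


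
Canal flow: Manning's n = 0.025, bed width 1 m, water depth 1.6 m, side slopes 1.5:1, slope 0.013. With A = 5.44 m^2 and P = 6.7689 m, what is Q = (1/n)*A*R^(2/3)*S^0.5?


R = A/P = 5.44/6.7689 = 0.803676
Q = (1/0.025) * 5.44 * 0.803676^(2/3) * 0.013^0.5

21.4462 m^3/s


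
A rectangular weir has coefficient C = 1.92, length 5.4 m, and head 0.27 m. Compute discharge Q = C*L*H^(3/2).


Q = C * L * H^(3/2) = 1.92 * 5.4 * 0.27^1.5 = 1.92 * 5.4 * 0.140296

1.4546 m^3/s


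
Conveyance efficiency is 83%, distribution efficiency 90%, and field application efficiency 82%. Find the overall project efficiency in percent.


Ec = 0.83, Eb = 0.9, Ea = 0.82
E = 0.83 * 0.9 * 0.82 * 100 = 61.2540%

61.2540 %


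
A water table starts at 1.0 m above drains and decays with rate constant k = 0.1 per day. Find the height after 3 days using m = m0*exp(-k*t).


m = m0 * exp(-k*t)
m = 1.0 * exp(-0.1 * 3)
m = 1.0 * exp(-0.3000)

0.7408 m


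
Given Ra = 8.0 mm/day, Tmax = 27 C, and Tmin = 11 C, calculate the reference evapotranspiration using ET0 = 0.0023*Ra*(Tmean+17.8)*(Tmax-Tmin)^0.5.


Tmean = (Tmax + Tmin)/2 = (27 + 11)/2 = 19.0
ET0 = 0.0023 * 8.0 * (19.0 + 17.8) * sqrt(27 - 11)
ET0 = 0.0023 * 8.0 * 36.8 * 4.000000

2.7085 mm/day


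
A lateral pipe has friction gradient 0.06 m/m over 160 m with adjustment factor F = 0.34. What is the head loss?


hf = J * L * F = 0.06 * 160 * 0.34 = 3.2640 m

3.2640 m


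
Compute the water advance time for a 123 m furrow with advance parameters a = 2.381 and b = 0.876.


t = (L/a)^(1/b)
t = (123/2.381)^(1/0.876)
t = 51.658967^(1/0.876)

90.2913 min


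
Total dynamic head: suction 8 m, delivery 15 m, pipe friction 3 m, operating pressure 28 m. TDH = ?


TDH = Hs + Hd + hf + Hp = 8 + 15 + 3 + 28 = 54

54 m


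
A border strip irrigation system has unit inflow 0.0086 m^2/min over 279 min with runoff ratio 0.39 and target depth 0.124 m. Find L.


L = q*t/((1+r)*Z)
L = 0.0086*279/((1+0.39)*0.124)
L = 2.3994/0.17236

13.9209 m


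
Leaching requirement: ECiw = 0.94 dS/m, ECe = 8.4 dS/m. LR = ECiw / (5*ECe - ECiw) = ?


LR = ECiw / (5*ECe - ECiw)
LR = 0.94 / (5*8.4 - 0.94)
LR = 0.94 / 41.0600

0.0229


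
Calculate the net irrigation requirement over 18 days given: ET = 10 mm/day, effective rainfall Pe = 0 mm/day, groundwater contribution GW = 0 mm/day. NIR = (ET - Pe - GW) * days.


Daily deficit = ET - Pe - GW = 10 - 0 - 0 = 10 mm/day
NIR = 10 * 18 = 180 mm

180.0000 mm


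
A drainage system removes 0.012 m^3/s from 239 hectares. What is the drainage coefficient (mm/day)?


DC = Q * 86400 / (A * 10000) * 1000
DC = 0.012 * 86400 / (239 * 10000) * 1000
DC = 1036800.0000 / 2390000

0.4338 mm/day


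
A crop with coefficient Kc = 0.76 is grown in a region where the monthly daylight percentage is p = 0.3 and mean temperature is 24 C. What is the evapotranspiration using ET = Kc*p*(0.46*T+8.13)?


ET = Kc * p * (0.46*T + 8.13)
ET = 0.76 * 0.3 * (0.46*24 + 8.13)
ET = 0.76 * 0.3 * 19.1700

4.3708 mm/day


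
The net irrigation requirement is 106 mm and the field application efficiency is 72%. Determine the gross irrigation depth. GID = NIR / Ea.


Ea = 72% = 0.72
GID = NIR / Ea = 106 / 0.72 = 147.2222 mm

147.2222 mm


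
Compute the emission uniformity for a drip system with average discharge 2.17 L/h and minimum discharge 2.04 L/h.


EU = (q_min/q_avg)*100 = (2.04/2.17)*100 = 94.0092%

94.0092 %


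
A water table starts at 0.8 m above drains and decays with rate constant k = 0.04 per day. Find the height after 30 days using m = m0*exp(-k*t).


m = m0 * exp(-k*t)
m = 0.8 * exp(-0.04 * 30)
m = 0.8 * exp(-1.2000)

0.2410 m


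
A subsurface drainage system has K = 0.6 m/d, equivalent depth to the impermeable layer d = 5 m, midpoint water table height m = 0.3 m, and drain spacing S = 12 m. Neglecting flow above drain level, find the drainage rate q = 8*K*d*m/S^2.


q = 8*K*d*m/S^2
q = 8*0.6*5*0.3/12^2
q = 7.2000 / 144

0.0500 m/d


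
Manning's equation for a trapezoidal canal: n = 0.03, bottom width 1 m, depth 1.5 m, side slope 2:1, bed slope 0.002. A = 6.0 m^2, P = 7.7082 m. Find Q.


R = A/P = 6.0/7.7082 = 0.778392
Q = (1/0.03) * 6.0 * 0.778392^(2/3) * 0.002^0.5

7.5685 m^3/s


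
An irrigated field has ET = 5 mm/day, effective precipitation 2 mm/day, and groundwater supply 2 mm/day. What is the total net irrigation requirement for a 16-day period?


Daily deficit = ET - Pe - GW = 5 - 2 - 2 = 1 mm/day
NIR = 1 * 16 = 16 mm

16.0000 mm


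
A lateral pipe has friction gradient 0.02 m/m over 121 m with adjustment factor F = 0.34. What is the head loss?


hf = J * L * F = 0.02 * 121 * 0.34 = 0.8228 m

0.8228 m


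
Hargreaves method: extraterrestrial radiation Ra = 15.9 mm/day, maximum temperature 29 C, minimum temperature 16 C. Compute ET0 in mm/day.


Tmean = (Tmax + Tmin)/2 = (29 + 16)/2 = 22.5
ET0 = 0.0023 * 15.9 * (22.5 + 17.8) * sqrt(29 - 16)
ET0 = 0.0023 * 15.9 * 40.3 * 3.605551

5.3138 mm/day


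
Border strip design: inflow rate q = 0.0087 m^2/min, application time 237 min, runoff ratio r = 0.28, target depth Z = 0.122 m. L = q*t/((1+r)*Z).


L = q*t/((1+r)*Z)
L = 0.0087*237/((1+0.28)*0.122)
L = 2.0619/0.15616

13.2038 m


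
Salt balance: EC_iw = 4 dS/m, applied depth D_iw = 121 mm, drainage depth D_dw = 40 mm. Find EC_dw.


EC_dw = EC_iw * D_iw / D_dw
EC_dw = 4 * 121 / 40
EC_dw = 484 / 40

12.1000 dS/m


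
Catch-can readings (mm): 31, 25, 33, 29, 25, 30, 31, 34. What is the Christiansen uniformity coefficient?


mean = 29.750000 mm
MAD = 2.562500 mm
CU = (1 - 2.562500/29.750000)*100

91.3866 %


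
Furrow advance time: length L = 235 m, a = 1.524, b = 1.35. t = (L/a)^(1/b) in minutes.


t = (L/a)^(1/b)
t = (235/1.524)^(1/1.35)
t = 154.199475^(1/1.35)

41.7640 min


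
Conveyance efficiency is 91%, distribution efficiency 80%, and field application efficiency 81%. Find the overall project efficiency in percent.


Ec = 0.91, Eb = 0.8, Ea = 0.81
E = 0.91 * 0.8 * 0.81 * 100 = 58.9680%

58.9680 %


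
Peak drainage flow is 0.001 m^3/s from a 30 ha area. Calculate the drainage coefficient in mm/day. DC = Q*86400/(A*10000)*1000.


DC = Q * 86400 / (A * 10000) * 1000
DC = 0.001 * 86400 / (30 * 10000) * 1000
DC = 86400.0000 / 300000

0.2880 mm/day


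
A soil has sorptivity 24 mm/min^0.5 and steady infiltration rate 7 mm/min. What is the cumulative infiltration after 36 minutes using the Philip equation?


F = S*sqrt(t) + A*t
F = 24*sqrt(36) + 7*36
F = 24*6.000000 + 252

396.0000 mm


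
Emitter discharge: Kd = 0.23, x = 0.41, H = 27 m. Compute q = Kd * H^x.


q = Kd * H^x = 0.23 * 27^0.41 = 0.23 * 3.862417

0.8884 L/h


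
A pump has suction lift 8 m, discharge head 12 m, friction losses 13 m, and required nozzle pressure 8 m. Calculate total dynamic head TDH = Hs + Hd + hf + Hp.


TDH = Hs + Hd + hf + Hp = 8 + 12 + 13 + 8 = 41

41 m


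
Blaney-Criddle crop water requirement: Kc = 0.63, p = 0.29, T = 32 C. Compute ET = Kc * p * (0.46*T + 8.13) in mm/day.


ET = Kc * p * (0.46*T + 8.13)
ET = 0.63 * 0.29 * (0.46*32 + 8.13)
ET = 0.63 * 0.29 * 22.8500

4.1747 mm/day


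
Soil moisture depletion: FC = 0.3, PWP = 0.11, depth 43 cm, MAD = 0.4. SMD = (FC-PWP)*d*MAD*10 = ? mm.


SMD = (FC - PWP) * d * MAD * 10
SMD = (0.3 - 0.11) * 43 * 0.4 * 10
SMD = 0.1900 * 43 * 0.4 * 10

32.6800 mm


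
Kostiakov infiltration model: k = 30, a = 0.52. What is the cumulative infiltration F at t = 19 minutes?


F = k * t^a = 30 * 19^0.52
F = 30 * 4.623298

138.6989 mm


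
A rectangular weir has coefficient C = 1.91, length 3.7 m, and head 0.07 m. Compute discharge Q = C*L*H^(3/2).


Q = C * L * H^(3/2) = 1.91 * 3.7 * 0.07^1.5 = 1.91 * 3.7 * 0.018520

0.1309 m^3/s


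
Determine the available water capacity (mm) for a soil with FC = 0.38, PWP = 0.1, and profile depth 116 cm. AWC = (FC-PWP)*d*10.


AWC = (FC - PWP) * d * 10
AWC = (0.38 - 0.1) * 116 * 10
AWC = 0.2800 * 116 * 10

324.8000 mm


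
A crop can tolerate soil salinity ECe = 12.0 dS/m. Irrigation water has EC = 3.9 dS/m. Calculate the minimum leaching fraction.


LR = ECiw / (5*ECe - ECiw)
LR = 3.9 / (5*12.0 - 3.9)
LR = 3.9 / 56.1000

0.0695


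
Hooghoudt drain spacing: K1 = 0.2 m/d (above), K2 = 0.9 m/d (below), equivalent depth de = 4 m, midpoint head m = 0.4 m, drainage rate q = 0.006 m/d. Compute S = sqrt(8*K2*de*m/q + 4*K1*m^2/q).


S^2 = 8*K2*de*m/q + 4*K1*m^2/q
S^2 = 8*0.9*4*0.4/0.006 + 4*0.2*0.4^2/0.006
S = sqrt(1941.3333)

44.0606 m


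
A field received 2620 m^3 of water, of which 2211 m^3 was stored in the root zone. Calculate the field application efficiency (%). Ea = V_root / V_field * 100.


Ea = V_root / V_field * 100 = 2211 / 2620 * 100 = 84.3893%

84.3893 %


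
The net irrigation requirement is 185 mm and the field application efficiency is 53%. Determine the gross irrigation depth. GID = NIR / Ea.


Ea = 53% = 0.53
GID = NIR / Ea = 185 / 0.53 = 349.0566 mm

349.0566 mm


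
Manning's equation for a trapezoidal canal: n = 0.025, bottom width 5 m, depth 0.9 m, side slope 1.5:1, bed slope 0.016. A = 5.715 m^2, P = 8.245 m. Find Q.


R = A/P = 5.715/8.245 = 0.693147
Q = (1/0.025) * 5.715 * 0.693147^(2/3) * 0.016^0.5

22.6475 m^3/s


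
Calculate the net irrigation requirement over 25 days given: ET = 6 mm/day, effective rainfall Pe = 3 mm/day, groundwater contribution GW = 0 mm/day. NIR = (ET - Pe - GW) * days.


Daily deficit = ET - Pe - GW = 6 - 3 - 0 = 3 mm/day
NIR = 3 * 25 = 75 mm

75.0000 mm


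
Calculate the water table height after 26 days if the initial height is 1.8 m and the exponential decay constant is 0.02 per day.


m = m0 * exp(-k*t)
m = 1.8 * exp(-0.02 * 26)
m = 1.8 * exp(-0.5200)

1.0701 m


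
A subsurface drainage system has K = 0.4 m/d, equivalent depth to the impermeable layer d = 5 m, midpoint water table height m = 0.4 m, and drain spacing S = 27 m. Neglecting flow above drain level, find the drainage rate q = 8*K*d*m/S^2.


q = 8*K*d*m/S^2
q = 8*0.4*5*0.4/27^2
q = 6.4000 / 729

0.0088 m/d


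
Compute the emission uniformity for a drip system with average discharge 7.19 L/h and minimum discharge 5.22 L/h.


EU = (q_min/q_avg)*100 = (5.22/7.19)*100 = 72.6008%

72.6008 %


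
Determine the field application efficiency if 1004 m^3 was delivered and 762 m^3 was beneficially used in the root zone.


Ea = V_root / V_field * 100 = 762 / 1004 * 100 = 75.8964%

75.8964 %


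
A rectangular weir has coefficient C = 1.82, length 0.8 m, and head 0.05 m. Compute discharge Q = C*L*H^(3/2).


Q = C * L * H^(3/2) = 1.82 * 0.8 * 0.05^1.5 = 1.82 * 0.8 * 0.011180

0.0163 m^3/s


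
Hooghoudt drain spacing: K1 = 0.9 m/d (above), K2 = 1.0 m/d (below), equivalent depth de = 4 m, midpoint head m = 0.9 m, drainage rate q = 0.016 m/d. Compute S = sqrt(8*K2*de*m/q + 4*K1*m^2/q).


S^2 = 8*K2*de*m/q + 4*K1*m^2/q
S^2 = 8*1.0*4*0.9/0.016 + 4*0.9*0.9^2/0.016
S = sqrt(1982.2500)

44.5225 m


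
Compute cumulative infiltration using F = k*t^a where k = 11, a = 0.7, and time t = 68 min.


F = k * t^a = 11 * 68^0.7
F = 11 * 19.175921

210.9351 mm


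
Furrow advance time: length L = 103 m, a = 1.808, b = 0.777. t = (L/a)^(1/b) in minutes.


t = (L/a)^(1/b)
t = (103/1.808)^(1/0.777)
t = 56.969027^(1/0.777)

181.7646 min


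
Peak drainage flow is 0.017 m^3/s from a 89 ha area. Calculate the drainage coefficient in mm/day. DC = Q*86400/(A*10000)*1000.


DC = Q * 86400 / (A * 10000) * 1000
DC = 0.017 * 86400 / (89 * 10000) * 1000
DC = 1468800.0000 / 890000

1.6503 mm/day


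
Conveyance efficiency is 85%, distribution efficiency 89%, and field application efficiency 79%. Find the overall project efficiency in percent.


Ec = 0.85, Eb = 0.89, Ea = 0.79
E = 0.85 * 0.89 * 0.79 * 100 = 59.7635%

59.7635 %


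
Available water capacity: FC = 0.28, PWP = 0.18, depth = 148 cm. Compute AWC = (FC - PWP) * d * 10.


AWC = (FC - PWP) * d * 10
AWC = (0.28 - 0.18) * 148 * 10
AWC = 0.1000 * 148 * 10

148.0000 mm
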